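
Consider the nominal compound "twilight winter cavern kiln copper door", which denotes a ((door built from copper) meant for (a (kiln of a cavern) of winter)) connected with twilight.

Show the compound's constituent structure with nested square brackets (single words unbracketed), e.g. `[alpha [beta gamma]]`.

The outermost head in the paraphrase is "door" (specifically "winter cavern kiln copper door"), modified by "twilight".
"winter cavern kiln copper door" → head "door" (specifically "copper door"), modifier "winter cavern kiln".
"winter cavern kiln" → head "kiln" (specifically "cavern kiln"), modifier "winter".
"cavern kiln" → head "kiln", modifier "cavern".
"copper door" → head "door", modifier "copper".
Assembled: [twilight [[winter [cavern kiln]] [copper door]]].

[twilight [[winter [cavern kiln]] [copper door]]]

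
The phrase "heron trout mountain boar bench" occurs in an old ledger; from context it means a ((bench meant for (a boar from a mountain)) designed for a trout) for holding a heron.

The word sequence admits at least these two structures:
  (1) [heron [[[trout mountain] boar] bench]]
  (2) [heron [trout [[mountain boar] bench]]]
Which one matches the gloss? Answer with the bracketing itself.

[heron [trout [[mountain boar] bench]]]

The paraphrase's head is the "bench" part ("trout mountain boar bench"); its modifier is "heron".
That top-level split, carried through the inner groups, gives [heron [trout [[mountain boar] bench]]].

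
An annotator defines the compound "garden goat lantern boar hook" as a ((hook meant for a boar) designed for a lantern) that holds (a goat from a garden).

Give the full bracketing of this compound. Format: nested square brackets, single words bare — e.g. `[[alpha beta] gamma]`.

[[garden goat] [lantern [boar hook]]]

The outermost head in the paraphrase is "hook" (specifically "lantern boar hook"), modified by "garden goat".
Inside "garden goat": head "goat", modifier "garden".
Inside "lantern boar hook": head "hook" (specifically "boar hook"), modifier "lantern".
Inside "boar hook": head "hook", modifier "boar".
Assembled: [[garden goat] [lantern [boar hook]]].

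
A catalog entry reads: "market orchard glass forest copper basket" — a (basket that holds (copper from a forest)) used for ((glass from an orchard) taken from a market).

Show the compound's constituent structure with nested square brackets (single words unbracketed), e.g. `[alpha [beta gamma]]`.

[[market [orchard glass]] [[forest copper] basket]]

At the top level: head "basket" (specifically "forest copper basket"); modifier "market orchard glass".
"market orchard glass" → head "glass" (specifically "orchard glass"), modifier "market".
"orchard glass" → head "glass", modifier "orchard".
"forest copper basket" → head "basket", modifier "forest copper".
"forest copper" → head "copper", modifier "forest".
So the structure is [[market [orchard glass]] [[forest copper] basket]].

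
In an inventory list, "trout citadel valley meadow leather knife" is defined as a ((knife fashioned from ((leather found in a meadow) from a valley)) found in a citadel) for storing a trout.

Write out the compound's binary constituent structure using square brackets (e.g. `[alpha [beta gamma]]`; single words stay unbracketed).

Whole compound: head "knife" (specifically "citadel valley meadow leather knife"), modifier "trout".
"citadel valley meadow leather knife" → head "knife" (specifically "valley meadow leather knife"), modifier "citadel".
"valley meadow leather knife" → head "knife", modifier "valley meadow leather".
"valley meadow leather" → head "leather" (specifically "meadow leather"), modifier "valley".
"meadow leather" → head "leather", modifier "meadow".
Putting it together: [trout [citadel [[valley [meadow leather]] knife]]].

[trout [citadel [[valley [meadow leather]] knife]]]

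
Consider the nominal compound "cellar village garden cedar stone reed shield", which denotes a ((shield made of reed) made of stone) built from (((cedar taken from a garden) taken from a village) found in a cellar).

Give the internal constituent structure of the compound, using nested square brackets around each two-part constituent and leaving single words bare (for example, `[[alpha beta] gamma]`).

[[cellar [village [garden cedar]]] [stone [reed shield]]]

Overall it is a kind of shield (specifically "stone reed shield"); the modifier is "cellar village garden cedar".
"cellar village garden cedar" → head "cedar" (specifically "village garden cedar"), modifier "cellar".
"village garden cedar" → head "cedar" (specifically "garden cedar"), modifier "village".
"garden cedar" → head "cedar", modifier "garden".
"stone reed shield" → head "shield" (specifically "reed shield"), modifier "stone".
"reed shield" → head "shield", modifier "reed".
Assembled: [[cellar [village [garden cedar]]] [stone [reed shield]]].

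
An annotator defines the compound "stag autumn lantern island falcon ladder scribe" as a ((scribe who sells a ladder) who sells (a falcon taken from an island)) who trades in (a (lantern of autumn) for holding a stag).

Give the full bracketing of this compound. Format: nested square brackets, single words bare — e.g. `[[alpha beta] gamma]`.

Overall it is a kind of scribe (specifically "island falcon ladder scribe"); the modifier is "stag autumn lantern".
Within "stag autumn lantern", the head is "lantern" (specifically "autumn lantern") and the modifier is "stag".
Within "autumn lantern", the head is "lantern" and the modifier is "autumn".
Within "island falcon ladder scribe", the head is "scribe" (specifically "ladder scribe") and the modifier is "island falcon".
Within "island falcon", the head is "falcon" and the modifier is "island".
Within "ladder scribe", the head is "scribe" and the modifier is "ladder".
Assembled: [[stag [autumn lantern]] [[island falcon] [ladder scribe]]].

[[stag [autumn lantern]] [[island falcon] [ladder scribe]]]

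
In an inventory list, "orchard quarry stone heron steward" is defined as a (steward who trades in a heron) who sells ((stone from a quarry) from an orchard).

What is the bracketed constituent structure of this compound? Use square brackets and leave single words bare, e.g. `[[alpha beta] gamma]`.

[[orchard [quarry stone]] [heron steward]]

The outermost head in the paraphrase is "steward" (specifically "heron steward"), modified by "orchard quarry stone".
Within "orchard quarry stone", the head is "stone" (specifically "quarry stone") and the modifier is "orchard".
Within "quarry stone", the head is "stone" and the modifier is "quarry".
Within "heron steward", the head is "steward" and the modifier is "heron".
So the structure is [[orchard [quarry stone]] [heron steward]].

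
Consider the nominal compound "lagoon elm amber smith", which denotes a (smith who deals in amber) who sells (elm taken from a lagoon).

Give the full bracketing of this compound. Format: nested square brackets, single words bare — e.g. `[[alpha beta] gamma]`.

[[lagoon elm] [amber smith]]

The outermost head in the paraphrase is "smith" (specifically "amber smith"), modified by "lagoon elm".
Within "lagoon elm", the head is "elm" and the modifier is "lagoon".
Within "amber smith", the head is "smith" and the modifier is "amber".
So the structure is [[lagoon elm] [amber smith]].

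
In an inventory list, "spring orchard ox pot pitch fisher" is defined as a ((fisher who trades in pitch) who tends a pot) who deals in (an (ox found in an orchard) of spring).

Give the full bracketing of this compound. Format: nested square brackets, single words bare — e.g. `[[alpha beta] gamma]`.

[[spring [orchard ox]] [pot [pitch fisher]]]

At the top level: head "fisher" (specifically "pot pitch fisher"); modifier "spring orchard ox".
"spring orchard ox" → head "ox" (specifically "orchard ox"), modifier "spring".
"orchard ox" → head "ox", modifier "orchard".
"pot pitch fisher" → head "fisher" (specifically "pitch fisher"), modifier "pot".
"pitch fisher" → head "fisher", modifier "pitch".
Assembled: [[spring [orchard ox]] [pot [pitch fisher]]].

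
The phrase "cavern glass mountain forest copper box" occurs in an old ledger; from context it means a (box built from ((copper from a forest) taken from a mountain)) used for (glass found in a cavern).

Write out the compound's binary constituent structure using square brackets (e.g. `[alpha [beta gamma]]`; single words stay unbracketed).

[[cavern glass] [[mountain [forest copper]] box]]

Whole compound: head "box" (specifically "mountain forest copper box"), modifier "cavern glass".
"cavern glass" → head "glass", modifier "cavern".
"mountain forest copper box" → head "box", modifier "mountain forest copper".
"mountain forest copper" → head "copper" (specifically "forest copper"), modifier "mountain".
"forest copper" → head "copper", modifier "forest".
So the structure is [[cavern glass] [[mountain [forest copper]] box]].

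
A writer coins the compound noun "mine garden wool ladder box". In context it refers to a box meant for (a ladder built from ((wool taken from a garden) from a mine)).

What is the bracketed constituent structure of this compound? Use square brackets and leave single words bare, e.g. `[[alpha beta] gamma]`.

Whole compound: head "box", modifier "mine garden wool ladder".
Within "mine garden wool ladder", the head is "ladder" and the modifier is "mine garden wool".
Within "mine garden wool", the head is "wool" (specifically "garden wool") and the modifier is "mine".
Within "garden wool", the head is "wool" and the modifier is "garden".
Putting it together: [[[mine [garden wool]] ladder] box].

[[[mine [garden wool]] ladder] box]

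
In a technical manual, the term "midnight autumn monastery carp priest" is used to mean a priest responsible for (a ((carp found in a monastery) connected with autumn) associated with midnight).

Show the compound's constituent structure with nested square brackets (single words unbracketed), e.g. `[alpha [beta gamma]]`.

[[midnight [autumn [monastery carp]]] priest]

Overall it is a kind of priest; the modifier is "midnight autumn monastery carp".
Inside "midnight autumn monastery carp": head "carp" (specifically "autumn monastery carp"), modifier "midnight".
Inside "autumn monastery carp": head "carp" (specifically "monastery carp"), modifier "autumn".
Inside "monastery carp": head "carp", modifier "monastery".
Putting it together: [[midnight [autumn [monastery carp]]] priest].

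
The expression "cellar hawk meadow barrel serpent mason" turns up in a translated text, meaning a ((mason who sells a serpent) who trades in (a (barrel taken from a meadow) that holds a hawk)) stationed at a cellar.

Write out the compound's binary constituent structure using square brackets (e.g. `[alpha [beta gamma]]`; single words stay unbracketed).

[cellar [[hawk [meadow barrel]] [serpent mason]]]

Overall it is a kind of mason (specifically "hawk meadow barrel serpent mason"); the modifier is "cellar".
Within "hawk meadow barrel serpent mason", the head is "mason" (specifically "serpent mason") and the modifier is "hawk meadow barrel".
Within "hawk meadow barrel", the head is "barrel" (specifically "meadow barrel") and the modifier is "hawk".
Within "meadow barrel", the head is "barrel" and the modifier is "meadow".
Within "serpent mason", the head is "mason" and the modifier is "serpent".
Putting it together: [cellar [[hawk [meadow barrel]] [serpent mason]]].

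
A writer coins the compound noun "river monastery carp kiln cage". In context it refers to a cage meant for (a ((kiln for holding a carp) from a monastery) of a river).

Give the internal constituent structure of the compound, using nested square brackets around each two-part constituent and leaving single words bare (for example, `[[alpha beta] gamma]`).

[[river [monastery [carp kiln]]] cage]

The outermost head in the paraphrase is "cage", modified by "river monastery carp kiln".
Inside "river monastery carp kiln": head "kiln" (specifically "monastery carp kiln"), modifier "river".
Inside "monastery carp kiln": head "kiln" (specifically "carp kiln"), modifier "monastery".
Inside "carp kiln": head "kiln", modifier "carp".
So the structure is [[river [monastery [carp kiln]]] cage].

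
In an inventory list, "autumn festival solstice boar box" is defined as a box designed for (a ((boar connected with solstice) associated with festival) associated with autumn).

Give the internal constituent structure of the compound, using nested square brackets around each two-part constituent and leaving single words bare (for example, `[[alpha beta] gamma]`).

[[autumn [festival [solstice boar]]] box]

The outermost head in the paraphrase is "box", modified by "autumn festival solstice boar".
Inside "autumn festival solstice boar": head "boar" (specifically "festival solstice boar"), modifier "autumn".
Inside "festival solstice boar": head "boar" (specifically "solstice boar"), modifier "festival".
Inside "solstice boar": head "boar", modifier "solstice".
Putting it together: [[autumn [festival [solstice boar]]] box].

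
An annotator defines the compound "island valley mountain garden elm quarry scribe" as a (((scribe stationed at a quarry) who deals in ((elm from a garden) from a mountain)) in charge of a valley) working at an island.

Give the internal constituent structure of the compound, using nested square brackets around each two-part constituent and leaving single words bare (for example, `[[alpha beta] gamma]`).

[island [valley [[mountain [garden elm]] [quarry scribe]]]]

Whole compound: head "scribe" (specifically "valley mountain garden elm quarry scribe"), modifier "island".
Within "valley mountain garden elm quarry scribe", the head is "scribe" (specifically "mountain garden elm quarry scribe") and the modifier is "valley".
Within "mountain garden elm quarry scribe", the head is "scribe" (specifically "quarry scribe") and the modifier is "mountain garden elm".
Within "mountain garden elm", the head is "elm" (specifically "garden elm") and the modifier is "mountain".
Within "garden elm", the head is "elm" and the modifier is "garden".
Within "quarry scribe", the head is "scribe" and the modifier is "quarry".
So the structure is [island [valley [[mountain [garden elm]] [quarry scribe]]]].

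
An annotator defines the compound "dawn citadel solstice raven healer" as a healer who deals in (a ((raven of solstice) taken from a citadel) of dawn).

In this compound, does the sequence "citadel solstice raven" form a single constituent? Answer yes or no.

The paraphrase groups the words so that "citadel solstice raven" is one unit: it corresponds to a single parenthesized sub-phrase.
The full structure is [[dawn [citadel [solstice raven]]] healer], in which [citadel solstice raven] is a constituent.

yes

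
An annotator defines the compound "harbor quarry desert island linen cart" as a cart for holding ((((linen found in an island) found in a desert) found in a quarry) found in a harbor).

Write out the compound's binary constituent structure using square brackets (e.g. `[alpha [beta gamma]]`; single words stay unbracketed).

At the top level: head "cart"; modifier "harbor quarry desert island linen".
Within "harbor quarry desert island linen", the head is "linen" (specifically "quarry desert island linen") and the modifier is "harbor".
Within "quarry desert island linen", the head is "linen" (specifically "desert island linen") and the modifier is "quarry".
Within "desert island linen", the head is "linen" (specifically "island linen") and the modifier is "desert".
Within "island linen", the head is "linen" and the modifier is "island".
Putting it together: [[harbor [quarry [desert [island linen]]]] cart].

[[harbor [quarry [desert [island linen]]]] cart]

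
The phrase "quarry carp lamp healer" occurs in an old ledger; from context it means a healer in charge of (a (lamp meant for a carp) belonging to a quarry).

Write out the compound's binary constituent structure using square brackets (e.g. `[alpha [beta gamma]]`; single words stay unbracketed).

[[quarry [carp lamp]] healer]

Whole compound: head "healer", modifier "quarry carp lamp".
"quarry carp lamp" → head "lamp" (specifically "carp lamp"), modifier "quarry".
"carp lamp" → head "lamp", modifier "carp".
Putting it together: [[quarry [carp lamp]] healer].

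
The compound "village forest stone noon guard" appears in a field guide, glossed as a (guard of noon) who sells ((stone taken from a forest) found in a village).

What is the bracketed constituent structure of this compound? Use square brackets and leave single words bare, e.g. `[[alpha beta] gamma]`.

[[village [forest stone]] [noon guard]]

The outermost head in the paraphrase is "guard" (specifically "noon guard"), modified by "village forest stone".
"village forest stone" → head "stone" (specifically "forest stone"), modifier "village".
"forest stone" → head "stone", modifier "forest".
"noon guard" → head "guard", modifier "noon".
Putting it together: [[village [forest stone]] [noon guard]].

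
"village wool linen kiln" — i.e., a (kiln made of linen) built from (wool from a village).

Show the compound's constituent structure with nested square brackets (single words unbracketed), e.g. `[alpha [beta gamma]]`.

[[village wool] [linen kiln]]

Overall it is a kind of kiln (specifically "linen kiln"); the modifier is "village wool".
Inside "village wool": head "wool", modifier "village".
Inside "linen kiln": head "kiln", modifier "linen".
So the structure is [[village wool] [linen kiln]].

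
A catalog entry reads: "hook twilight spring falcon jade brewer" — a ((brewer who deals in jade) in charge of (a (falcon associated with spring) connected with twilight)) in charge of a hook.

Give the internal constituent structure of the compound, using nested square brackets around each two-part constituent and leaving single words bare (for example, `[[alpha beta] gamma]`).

[hook [[twilight [spring falcon]] [jade brewer]]]

The outermost head in the paraphrase is "brewer" (specifically "twilight spring falcon jade brewer"), modified by "hook".
Within "twilight spring falcon jade brewer", the head is "brewer" (specifically "jade brewer") and the modifier is "twilight spring falcon".
Within "twilight spring falcon", the head is "falcon" (specifically "spring falcon") and the modifier is "twilight".
Within "spring falcon", the head is "falcon" and the modifier is "spring".
Within "jade brewer", the head is "brewer" and the modifier is "jade".
Assembled: [hook [[twilight [spring falcon]] [jade brewer]]].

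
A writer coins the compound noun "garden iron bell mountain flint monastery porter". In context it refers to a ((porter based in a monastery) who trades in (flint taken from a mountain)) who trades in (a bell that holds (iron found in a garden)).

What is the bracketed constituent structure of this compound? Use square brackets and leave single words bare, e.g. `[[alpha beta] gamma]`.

[[[garden iron] bell] [[mountain flint] [monastery porter]]]

Overall it is a kind of porter (specifically "mountain flint monastery porter"); the modifier is "garden iron bell".
"garden iron bell" → head "bell", modifier "garden iron".
"garden iron" → head "iron", modifier "garden".
"mountain flint monastery porter" → head "porter" (specifically "monastery porter"), modifier "mountain flint".
"mountain flint" → head "flint", modifier "mountain".
"monastery porter" → head "porter", modifier "monastery".
Assembled: [[[garden iron] bell] [[mountain flint] [monastery porter]]].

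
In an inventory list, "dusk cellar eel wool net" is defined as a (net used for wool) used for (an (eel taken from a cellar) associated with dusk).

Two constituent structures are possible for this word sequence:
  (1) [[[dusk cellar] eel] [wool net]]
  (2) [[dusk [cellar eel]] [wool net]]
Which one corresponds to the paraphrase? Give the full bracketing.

[[dusk [cellar eel]] [wool net]]

The paraphrase's head is the "net" part ("wool net"); its modifier is "dusk cellar eel".
That top-level split, carried through the inner groups, gives [[dusk [cellar eel]] [wool net]].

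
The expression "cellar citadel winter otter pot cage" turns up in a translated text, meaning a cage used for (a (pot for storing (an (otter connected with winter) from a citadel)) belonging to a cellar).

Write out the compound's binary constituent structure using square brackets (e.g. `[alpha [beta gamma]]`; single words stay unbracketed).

Whole compound: head "cage", modifier "cellar citadel winter otter pot".
"cellar citadel winter otter pot" → head "pot" (specifically "citadel winter otter pot"), modifier "cellar".
"citadel winter otter pot" → head "pot", modifier "citadel winter otter".
"citadel winter otter" → head "otter" (specifically "winter otter"), modifier "citadel".
"winter otter" → head "otter", modifier "winter".
Assembled: [[cellar [[citadel [winter otter]] pot]] cage].

[[cellar [[citadel [winter otter]] pot]] cage]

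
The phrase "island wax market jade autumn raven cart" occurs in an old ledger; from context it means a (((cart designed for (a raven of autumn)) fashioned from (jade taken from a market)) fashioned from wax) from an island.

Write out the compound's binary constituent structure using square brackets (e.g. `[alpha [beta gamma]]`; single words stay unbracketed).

[island [wax [[market jade] [[autumn raven] cart]]]]

Overall it is a kind of cart (specifically "wax market jade autumn raven cart"); the modifier is "island".
"wax market jade autumn raven cart" → head "cart" (specifically "market jade autumn raven cart"), modifier "wax".
"market jade autumn raven cart" → head "cart" (specifically "autumn raven cart"), modifier "market jade".
"market jade" → head "jade", modifier "market".
"autumn raven cart" → head "cart", modifier "autumn raven".
"autumn raven" → head "raven", modifier "autumn".
Putting it together: [island [wax [[market jade] [[autumn raven] cart]]]].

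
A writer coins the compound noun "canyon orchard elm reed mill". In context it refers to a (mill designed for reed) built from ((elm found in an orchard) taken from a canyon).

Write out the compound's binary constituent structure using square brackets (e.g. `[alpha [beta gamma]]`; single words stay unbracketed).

At the top level: head "mill" (specifically "reed mill"); modifier "canyon orchard elm".
Within "canyon orchard elm", the head is "elm" (specifically "orchard elm") and the modifier is "canyon".
Within "orchard elm", the head is "elm" and the modifier is "orchard".
Within "reed mill", the head is "mill" and the modifier is "reed".
So the structure is [[canyon [orchard elm]] [reed mill]].

[[canyon [orchard elm]] [reed mill]]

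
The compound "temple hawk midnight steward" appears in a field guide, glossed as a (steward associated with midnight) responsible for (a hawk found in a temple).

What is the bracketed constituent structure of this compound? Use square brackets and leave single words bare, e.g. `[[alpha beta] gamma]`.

The outermost head in the paraphrase is "steward" (specifically "midnight steward"), modified by "temple hawk".
"temple hawk" → head "hawk", modifier "temple".
"midnight steward" → head "steward", modifier "midnight".
Putting it together: [[temple hawk] [midnight steward]].

[[temple hawk] [midnight steward]]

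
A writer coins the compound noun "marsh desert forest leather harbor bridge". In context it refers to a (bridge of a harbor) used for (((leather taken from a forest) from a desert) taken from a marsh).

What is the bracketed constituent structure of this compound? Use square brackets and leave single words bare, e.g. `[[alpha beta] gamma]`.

Whole compound: head "bridge" (specifically "harbor bridge"), modifier "marsh desert forest leather".
Within "marsh desert forest leather", the head is "leather" (specifically "desert forest leather") and the modifier is "marsh".
Within "desert forest leather", the head is "leather" (specifically "forest leather") and the modifier is "desert".
Within "forest leather", the head is "leather" and the modifier is "forest".
Within "harbor bridge", the head is "bridge" and the modifier is "harbor".
So the structure is [[marsh [desert [forest leather]]] [harbor bridge]].

[[marsh [desert [forest leather]]] [harbor bridge]]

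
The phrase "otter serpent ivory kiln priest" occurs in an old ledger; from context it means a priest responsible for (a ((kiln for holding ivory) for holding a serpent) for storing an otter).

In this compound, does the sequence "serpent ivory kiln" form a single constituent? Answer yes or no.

The paraphrase groups the words so that "serpent ivory kiln" is one unit: it corresponds to a single parenthesized sub-phrase.
The full structure is [[otter [serpent [ivory kiln]]] priest], in which [serpent ivory kiln] is a constituent.

yes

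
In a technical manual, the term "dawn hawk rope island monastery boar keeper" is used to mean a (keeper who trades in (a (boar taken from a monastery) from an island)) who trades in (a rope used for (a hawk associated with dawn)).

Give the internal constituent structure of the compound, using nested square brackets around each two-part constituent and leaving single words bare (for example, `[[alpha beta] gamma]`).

[[[dawn hawk] rope] [[island [monastery boar]] keeper]]

Whole compound: head "keeper" (specifically "island monastery boar keeper"), modifier "dawn hawk rope".
Inside "dawn hawk rope": head "rope", modifier "dawn hawk".
Inside "dawn hawk": head "hawk", modifier "dawn".
Inside "island monastery boar keeper": head "keeper", modifier "island monastery boar".
Inside "island monastery boar": head "boar" (specifically "monastery boar"), modifier "island".
Inside "monastery boar": head "boar", modifier "monastery".
So the structure is [[[dawn hawk] rope] [[island [monastery boar]] keeper]].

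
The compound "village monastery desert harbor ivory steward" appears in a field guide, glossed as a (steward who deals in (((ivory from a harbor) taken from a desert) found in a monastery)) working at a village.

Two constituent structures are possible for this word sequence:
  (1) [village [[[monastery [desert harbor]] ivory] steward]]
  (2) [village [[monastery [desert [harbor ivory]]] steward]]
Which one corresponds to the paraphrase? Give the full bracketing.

[village [[monastery [desert [harbor ivory]]] steward]]

The paraphrase's head is the "steward" part ("monastery desert harbor ivory steward"); its modifier is "village".
That top-level split, carried through the inner groups, gives [village [[monastery [desert [harbor ivory]]] steward]].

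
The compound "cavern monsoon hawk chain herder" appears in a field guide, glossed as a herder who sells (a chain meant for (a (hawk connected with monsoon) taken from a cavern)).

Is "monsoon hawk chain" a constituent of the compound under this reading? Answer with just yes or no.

The top-level split is [cavern monsoon hawk chain] [herder]; the full structure is [[[cavern [monsoon hawk]] chain] herder].
"monsoon hawk chain" straddles a constituent boundary, so it is not a single unit.

no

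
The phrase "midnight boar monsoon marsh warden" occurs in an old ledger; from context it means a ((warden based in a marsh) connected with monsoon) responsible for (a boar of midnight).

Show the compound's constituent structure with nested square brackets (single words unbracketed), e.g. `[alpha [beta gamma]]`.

[[midnight boar] [monsoon [marsh warden]]]

Whole compound: head "warden" (specifically "monsoon marsh warden"), modifier "midnight boar".
Inside "midnight boar": head "boar", modifier "midnight".
Inside "monsoon marsh warden": head "warden" (specifically "marsh warden"), modifier "monsoon".
Inside "marsh warden": head "warden", modifier "marsh".
Putting it together: [[midnight boar] [monsoon [marsh warden]]].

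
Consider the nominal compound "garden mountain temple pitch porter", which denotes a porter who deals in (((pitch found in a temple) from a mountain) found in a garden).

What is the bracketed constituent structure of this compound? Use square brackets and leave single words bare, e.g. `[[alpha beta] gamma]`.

[[garden [mountain [temple pitch]]] porter]

At the top level: head "porter"; modifier "garden mountain temple pitch".
Within "garden mountain temple pitch", the head is "pitch" (specifically "mountain temple pitch") and the modifier is "garden".
Within "mountain temple pitch", the head is "pitch" (specifically "temple pitch") and the modifier is "mountain".
Within "temple pitch", the head is "pitch" and the modifier is "temple".
Putting it together: [[garden [mountain [temple pitch]]] porter].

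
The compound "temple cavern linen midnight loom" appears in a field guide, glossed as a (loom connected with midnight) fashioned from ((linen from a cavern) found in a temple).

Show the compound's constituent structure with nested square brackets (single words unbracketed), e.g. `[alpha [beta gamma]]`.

[[temple [cavern linen]] [midnight loom]]

At the top level: head "loom" (specifically "midnight loom"); modifier "temple cavern linen".
Inside "temple cavern linen": head "linen" (specifically "cavern linen"), modifier "temple".
Inside "cavern linen": head "linen", modifier "cavern".
Inside "midnight loom": head "loom", modifier "midnight".
So the structure is [[temple [cavern linen]] [midnight loom]].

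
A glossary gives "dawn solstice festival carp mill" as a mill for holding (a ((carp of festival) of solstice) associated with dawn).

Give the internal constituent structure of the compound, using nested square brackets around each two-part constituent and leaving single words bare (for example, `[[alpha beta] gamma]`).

The outermost head in the paraphrase is "mill", modified by "dawn solstice festival carp".
Inside "dawn solstice festival carp": head "carp" (specifically "solstice festival carp"), modifier "dawn".
Inside "solstice festival carp": head "carp" (specifically "festival carp"), modifier "solstice".
Inside "festival carp": head "carp", modifier "festival".
Putting it together: [[dawn [solstice [festival carp]]] mill].

[[dawn [solstice [festival carp]]] mill]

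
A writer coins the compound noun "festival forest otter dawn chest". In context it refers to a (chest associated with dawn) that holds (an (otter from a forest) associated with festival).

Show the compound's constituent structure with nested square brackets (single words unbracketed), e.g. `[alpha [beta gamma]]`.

[[festival [forest otter]] [dawn chest]]

The outermost head in the paraphrase is "chest" (specifically "dawn chest"), modified by "festival forest otter".
Within "festival forest otter", the head is "otter" (specifically "forest otter") and the modifier is "festival".
Within "forest otter", the head is "otter" and the modifier is "forest".
Within "dawn chest", the head is "chest" and the modifier is "dawn".
Putting it together: [[festival [forest otter]] [dawn chest]].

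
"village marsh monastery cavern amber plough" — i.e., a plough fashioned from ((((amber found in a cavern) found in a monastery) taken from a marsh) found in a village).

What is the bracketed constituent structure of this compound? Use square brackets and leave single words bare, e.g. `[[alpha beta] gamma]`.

[[village [marsh [monastery [cavern amber]]]] plough]

Whole compound: head "plough", modifier "village marsh monastery cavern amber".
Inside "village marsh monastery cavern amber": head "amber" (specifically "marsh monastery cavern amber"), modifier "village".
Inside "marsh monastery cavern amber": head "amber" (specifically "monastery cavern amber"), modifier "marsh".
Inside "monastery cavern amber": head "amber" (specifically "cavern amber"), modifier "monastery".
Inside "cavern amber": head "amber", modifier "cavern".
So the structure is [[village [marsh [monastery [cavern amber]]]] plough].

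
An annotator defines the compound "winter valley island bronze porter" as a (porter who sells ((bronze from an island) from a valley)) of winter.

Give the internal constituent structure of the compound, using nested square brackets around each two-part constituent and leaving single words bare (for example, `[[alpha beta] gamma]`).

Overall it is a kind of porter (specifically "valley island bronze porter"); the modifier is "winter".
Within "valley island bronze porter", the head is "porter" and the modifier is "valley island bronze".
Within "valley island bronze", the head is "bronze" (specifically "island bronze") and the modifier is "valley".
Within "island bronze", the head is "bronze" and the modifier is "island".
Assembled: [winter [[valley [island bronze]] porter]].

[winter [[valley [island bronze]] porter]]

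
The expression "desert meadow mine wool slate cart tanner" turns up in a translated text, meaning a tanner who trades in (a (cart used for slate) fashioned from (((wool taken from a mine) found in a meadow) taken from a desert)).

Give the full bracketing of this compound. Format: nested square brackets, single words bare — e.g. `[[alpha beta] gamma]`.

[[[desert [meadow [mine wool]]] [slate cart]] tanner]

Overall it is a kind of tanner; the modifier is "desert meadow mine wool slate cart".
Inside "desert meadow mine wool slate cart": head "cart" (specifically "slate cart"), modifier "desert meadow mine wool".
Inside "desert meadow mine wool": head "wool" (specifically "meadow mine wool"), modifier "desert".
Inside "meadow mine wool": head "wool" (specifically "mine wool"), modifier "meadow".
Inside "mine wool": head "wool", modifier "mine".
Inside "slate cart": head "cart", modifier "slate".
So the structure is [[[desert [meadow [mine wool]]] [slate cart]] tanner].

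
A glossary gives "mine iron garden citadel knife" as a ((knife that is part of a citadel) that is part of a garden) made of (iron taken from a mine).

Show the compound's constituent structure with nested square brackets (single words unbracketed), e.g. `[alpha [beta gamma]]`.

[[mine iron] [garden [citadel knife]]]

Whole compound: head "knife" (specifically "garden citadel knife"), modifier "mine iron".
Within "mine iron", the head is "iron" and the modifier is "mine".
Within "garden citadel knife", the head is "knife" (specifically "citadel knife") and the modifier is "garden".
Within "citadel knife", the head is "knife" and the modifier is "citadel".
Putting it together: [[mine iron] [garden [citadel knife]]].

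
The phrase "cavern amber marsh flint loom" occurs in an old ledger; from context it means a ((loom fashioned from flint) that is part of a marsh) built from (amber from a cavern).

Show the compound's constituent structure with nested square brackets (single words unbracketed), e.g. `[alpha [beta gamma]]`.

At the top level: head "loom" (specifically "marsh flint loom"); modifier "cavern amber".
Inside "cavern amber": head "amber", modifier "cavern".
Inside "marsh flint loom": head "loom" (specifically "flint loom"), modifier "marsh".
Inside "flint loom": head "loom", modifier "flint".
So the structure is [[cavern amber] [marsh [flint loom]]].

[[cavern amber] [marsh [flint loom]]]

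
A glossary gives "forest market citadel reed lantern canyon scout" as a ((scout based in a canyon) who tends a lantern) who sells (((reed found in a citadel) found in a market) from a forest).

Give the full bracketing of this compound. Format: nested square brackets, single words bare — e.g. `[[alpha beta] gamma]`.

[[forest [market [citadel reed]]] [lantern [canyon scout]]]

Whole compound: head "scout" (specifically "lantern canyon scout"), modifier "forest market citadel reed".
Inside "forest market citadel reed": head "reed" (specifically "market citadel reed"), modifier "forest".
Inside "market citadel reed": head "reed" (specifically "citadel reed"), modifier "market".
Inside "citadel reed": head "reed", modifier "citadel".
Inside "lantern canyon scout": head "scout" (specifically "canyon scout"), modifier "lantern".
Inside "canyon scout": head "scout", modifier "canyon".
Assembled: [[forest [market [citadel reed]]] [lantern [canyon scout]]].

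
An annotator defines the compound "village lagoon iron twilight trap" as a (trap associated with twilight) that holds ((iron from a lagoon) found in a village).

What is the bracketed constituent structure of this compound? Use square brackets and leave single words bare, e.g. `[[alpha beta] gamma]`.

Overall it is a kind of trap (specifically "twilight trap"); the modifier is "village lagoon iron".
"village lagoon iron" → head "iron" (specifically "lagoon iron"), modifier "village".
"lagoon iron" → head "iron", modifier "lagoon".
"twilight trap" → head "trap", modifier "twilight".
So the structure is [[village [lagoon iron]] [twilight trap]].

[[village [lagoon iron]] [twilight trap]]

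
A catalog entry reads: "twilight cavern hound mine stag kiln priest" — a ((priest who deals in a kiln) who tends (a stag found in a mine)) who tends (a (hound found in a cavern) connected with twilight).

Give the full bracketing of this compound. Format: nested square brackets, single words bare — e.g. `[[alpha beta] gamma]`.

Overall it is a kind of priest (specifically "mine stag kiln priest"); the modifier is "twilight cavern hound".
Within "twilight cavern hound", the head is "hound" (specifically "cavern hound") and the modifier is "twilight".
Within "cavern hound", the head is "hound" and the modifier is "cavern".
Within "mine stag kiln priest", the head is "priest" (specifically "kiln priest") and the modifier is "mine stag".
Within "mine stag", the head is "stag" and the modifier is "mine".
Within "kiln priest", the head is "priest" and the modifier is "kiln".
Assembled: [[twilight [cavern hound]] [[mine stag] [kiln priest]]].

[[twilight [cavern hound]] [[mine stag] [kiln priest]]]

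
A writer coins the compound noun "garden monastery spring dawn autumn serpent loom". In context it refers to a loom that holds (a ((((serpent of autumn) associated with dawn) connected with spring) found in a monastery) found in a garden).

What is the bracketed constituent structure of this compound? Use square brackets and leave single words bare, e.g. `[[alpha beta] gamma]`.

Overall it is a kind of loom; the modifier is "garden monastery spring dawn autumn serpent".
Within "garden monastery spring dawn autumn serpent", the head is "serpent" (specifically "monastery spring dawn autumn serpent") and the modifier is "garden".
Within "monastery spring dawn autumn serpent", the head is "serpent" (specifically "spring dawn autumn serpent") and the modifier is "monastery".
Within "spring dawn autumn serpent", the head is "serpent" (specifically "dawn autumn serpent") and the modifier is "spring".
Within "dawn autumn serpent", the head is "serpent" (specifically "autumn serpent") and the modifier is "dawn".
Within "autumn serpent", the head is "serpent" and the modifier is "autumn".
Putting it together: [[garden [monastery [spring [dawn [autumn serpent]]]]] loom].

[[garden [monastery [spring [dawn [autumn serpent]]]]] loom]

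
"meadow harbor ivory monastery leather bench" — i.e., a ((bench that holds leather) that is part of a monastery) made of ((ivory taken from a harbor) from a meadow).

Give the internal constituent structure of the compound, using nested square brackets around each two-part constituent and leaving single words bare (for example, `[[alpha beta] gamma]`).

[[meadow [harbor ivory]] [monastery [leather bench]]]

Whole compound: head "bench" (specifically "monastery leather bench"), modifier "meadow harbor ivory".
Within "meadow harbor ivory", the head is "ivory" (specifically "harbor ivory") and the modifier is "meadow".
Within "harbor ivory", the head is "ivory" and the modifier is "harbor".
Within "monastery leather bench", the head is "bench" (specifically "leather bench") and the modifier is "monastery".
Within "leather bench", the head is "bench" and the modifier is "leather".
Assembled: [[meadow [harbor ivory]] [monastery [leather bench]]].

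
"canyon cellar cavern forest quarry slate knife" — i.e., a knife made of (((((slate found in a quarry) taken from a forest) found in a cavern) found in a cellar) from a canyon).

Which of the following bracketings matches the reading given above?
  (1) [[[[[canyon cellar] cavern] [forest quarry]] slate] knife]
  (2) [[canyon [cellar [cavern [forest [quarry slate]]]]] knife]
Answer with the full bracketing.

The paraphrase's head is the "knife" part ("knife"); its modifier is "canyon cellar cavern forest quarry slate".
That top-level split, carried through the inner groups, gives [[canyon [cellar [cavern [forest [quarry slate]]]]] knife].

[[canyon [cellar [cavern [forest [quarry slate]]]]] knife]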